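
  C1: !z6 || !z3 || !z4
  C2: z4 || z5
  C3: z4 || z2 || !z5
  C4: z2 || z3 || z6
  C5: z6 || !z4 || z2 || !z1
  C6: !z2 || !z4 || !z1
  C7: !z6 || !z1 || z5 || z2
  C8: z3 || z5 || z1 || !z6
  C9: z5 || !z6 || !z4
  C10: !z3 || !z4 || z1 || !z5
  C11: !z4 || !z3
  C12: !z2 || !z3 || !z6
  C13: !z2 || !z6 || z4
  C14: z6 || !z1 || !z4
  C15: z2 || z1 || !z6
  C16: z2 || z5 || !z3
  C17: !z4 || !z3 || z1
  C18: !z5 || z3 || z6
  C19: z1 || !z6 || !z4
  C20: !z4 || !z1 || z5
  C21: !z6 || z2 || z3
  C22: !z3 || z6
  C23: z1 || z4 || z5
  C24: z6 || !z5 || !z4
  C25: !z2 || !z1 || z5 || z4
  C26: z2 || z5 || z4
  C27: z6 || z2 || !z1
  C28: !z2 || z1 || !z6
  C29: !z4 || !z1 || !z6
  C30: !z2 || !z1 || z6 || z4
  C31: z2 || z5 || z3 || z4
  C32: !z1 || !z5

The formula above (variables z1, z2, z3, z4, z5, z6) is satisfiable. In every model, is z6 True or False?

False

Suppose z6 = true.
Case z3 = false:
From the singleton clause (z2), z2 = true.
From the singleton clause (z4), z4 = true.
From the singleton clause (!z1), z1 = false.
That conflicts with the unit clause (z1).
Backtrack on z3: now try z3 = true.
From the singleton clause (!z4), z4 = false.
From the singleton clause (z5), z5 = true.
From the singleton clause (z2), z2 = true.
That conflicts with the unit clause (!z2).
Neither z3 = true nor z3 = false works.
So every satisfying assignment has z6 = False.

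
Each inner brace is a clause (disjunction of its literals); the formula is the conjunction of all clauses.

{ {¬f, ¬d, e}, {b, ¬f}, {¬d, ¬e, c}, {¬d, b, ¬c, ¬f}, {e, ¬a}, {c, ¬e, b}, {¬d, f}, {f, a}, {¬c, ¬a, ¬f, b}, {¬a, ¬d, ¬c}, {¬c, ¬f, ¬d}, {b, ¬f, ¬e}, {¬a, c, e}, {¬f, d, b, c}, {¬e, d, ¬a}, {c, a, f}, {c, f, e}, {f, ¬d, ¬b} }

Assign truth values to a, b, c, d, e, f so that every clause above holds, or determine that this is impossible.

a: False, b: True, c: True, d: False, e: False, f: True

Branch on b: set b = True.
Branch on e: set e = False.
Unit clause (¬a) forces a = False.
Unit clause (f) forces f = True.
Unit clause (¬d) forces d = False.
Every clause is now satisfied; c is unconstrained.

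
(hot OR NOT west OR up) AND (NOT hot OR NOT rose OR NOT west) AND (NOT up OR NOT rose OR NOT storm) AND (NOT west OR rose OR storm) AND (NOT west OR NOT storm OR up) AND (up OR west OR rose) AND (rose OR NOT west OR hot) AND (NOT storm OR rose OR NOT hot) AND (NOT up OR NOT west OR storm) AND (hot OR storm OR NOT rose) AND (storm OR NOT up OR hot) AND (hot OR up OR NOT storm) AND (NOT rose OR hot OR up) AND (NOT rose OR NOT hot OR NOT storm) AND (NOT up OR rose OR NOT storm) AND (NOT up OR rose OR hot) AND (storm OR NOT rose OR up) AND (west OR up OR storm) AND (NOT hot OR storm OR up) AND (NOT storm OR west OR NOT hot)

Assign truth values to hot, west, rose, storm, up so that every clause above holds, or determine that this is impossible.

Branch on hot: set hot = true.
Branch on rose: set rose = true.
(NOT west) alone gives west = false.
(NOT storm) alone gives storm = false.
(up) alone gives up = true.
Every clause now holds.

hot: true, west: false, rose: true, storm: false, up: true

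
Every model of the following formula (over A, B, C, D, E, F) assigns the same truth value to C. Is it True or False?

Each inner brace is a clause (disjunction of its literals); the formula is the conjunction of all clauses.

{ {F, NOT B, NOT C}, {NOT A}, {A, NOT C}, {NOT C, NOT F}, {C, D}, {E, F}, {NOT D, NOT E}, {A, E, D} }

Suppose C = true.
From the singleton clause (NOT A), A = false.
But (A) is also a unit clause — contradiction.
So every satisfying assignment has C = False.

False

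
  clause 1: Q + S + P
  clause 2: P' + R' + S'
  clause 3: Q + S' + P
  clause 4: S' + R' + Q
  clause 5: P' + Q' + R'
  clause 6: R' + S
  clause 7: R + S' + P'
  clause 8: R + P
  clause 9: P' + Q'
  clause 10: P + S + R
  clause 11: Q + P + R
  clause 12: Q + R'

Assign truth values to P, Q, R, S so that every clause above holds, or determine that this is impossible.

P: 1, Q: 0, R: 0, S: 0

Try R = 0.
From the singleton clause (P), P = 1.
From the singleton clause (S'), S = 0.
From the singleton clause (Q'), Q = 0.
All clauses are satisfied.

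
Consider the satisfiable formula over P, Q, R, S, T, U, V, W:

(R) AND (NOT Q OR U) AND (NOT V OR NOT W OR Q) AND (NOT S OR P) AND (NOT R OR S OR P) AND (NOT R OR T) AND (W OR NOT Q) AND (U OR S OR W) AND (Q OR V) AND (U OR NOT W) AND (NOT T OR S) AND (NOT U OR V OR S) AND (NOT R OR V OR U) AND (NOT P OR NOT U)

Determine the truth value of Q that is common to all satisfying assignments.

False

Suppose Q = true.
Unit clause (R) forces R = true.
Unit clause (U) forces U = true.
Unit clause (T) forces T = true.
Unit clause (W) forces W = true.
Unit clause (S) forces S = true.
Unit clause (P) forces P = true.
But (NOT P) is also a unit clause — contradiction.
So every satisfying assignment has Q = False.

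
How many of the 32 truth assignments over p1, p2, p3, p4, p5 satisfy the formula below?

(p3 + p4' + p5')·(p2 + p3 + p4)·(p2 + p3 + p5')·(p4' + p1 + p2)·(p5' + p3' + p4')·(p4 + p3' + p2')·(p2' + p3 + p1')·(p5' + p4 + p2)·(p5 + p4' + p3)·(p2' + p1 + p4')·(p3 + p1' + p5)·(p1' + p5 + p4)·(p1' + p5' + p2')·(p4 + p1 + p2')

There are 2^5 = 32 truth assignments over (p1, p2, p3, p4, p5).
Split on p3. With p3 = 1, the clauses containing p3 are satisfied and p3' drops from the rest; 3 of the 2^4 = 16 assignments to the other variables satisfy what remains.
With p3 = 0, by the same count on the reduced clause set, 0 assignments work.
(One model: p1=F, p2=F, p3=T, p4=F, p5=F.)
Total: 3 + 0 = 3.

3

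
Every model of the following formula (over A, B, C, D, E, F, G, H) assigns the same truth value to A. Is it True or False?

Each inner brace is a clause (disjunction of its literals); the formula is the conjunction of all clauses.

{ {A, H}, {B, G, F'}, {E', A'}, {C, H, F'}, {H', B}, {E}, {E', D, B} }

False

Suppose A = 1.
From the singleton clause (E'), E = 0.
But (E) is also a unit clause — contradiction.
So every satisfying assignment has A = False.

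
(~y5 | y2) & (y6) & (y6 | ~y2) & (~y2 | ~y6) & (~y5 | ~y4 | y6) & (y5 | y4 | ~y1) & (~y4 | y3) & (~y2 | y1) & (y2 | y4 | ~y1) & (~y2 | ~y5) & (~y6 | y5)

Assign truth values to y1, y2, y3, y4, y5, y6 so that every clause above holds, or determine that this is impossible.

Unit clause (y6) forces y6 = 1.
Unit clause (~y2) forces y2 = 0.
Unit clause (~y5) forces y5 = 0.
But (y5) is also a unit clause — contradiction.

UNSATISFIABLE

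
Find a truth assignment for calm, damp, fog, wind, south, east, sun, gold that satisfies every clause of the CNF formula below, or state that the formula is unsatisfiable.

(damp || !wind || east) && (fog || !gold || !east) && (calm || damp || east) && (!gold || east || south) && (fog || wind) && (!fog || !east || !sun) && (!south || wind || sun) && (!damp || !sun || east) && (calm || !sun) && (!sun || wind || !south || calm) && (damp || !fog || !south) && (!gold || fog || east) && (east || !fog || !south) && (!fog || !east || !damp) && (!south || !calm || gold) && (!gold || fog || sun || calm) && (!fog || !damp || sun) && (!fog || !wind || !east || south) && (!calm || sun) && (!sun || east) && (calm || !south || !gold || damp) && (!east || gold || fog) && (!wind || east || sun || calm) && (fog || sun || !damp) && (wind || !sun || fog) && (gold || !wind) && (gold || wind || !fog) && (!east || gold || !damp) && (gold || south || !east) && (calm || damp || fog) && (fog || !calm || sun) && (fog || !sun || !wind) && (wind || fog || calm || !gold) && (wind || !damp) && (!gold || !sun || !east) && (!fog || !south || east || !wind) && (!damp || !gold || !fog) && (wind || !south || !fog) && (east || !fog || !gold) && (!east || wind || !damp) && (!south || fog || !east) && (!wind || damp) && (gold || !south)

Suppose fog = true.
Suppose east = true.
(!sun) alone gives sun = false.
(!damp) alone gives damp = false.
(!south) alone gives south = false.
(!wind) alone gives wind = false.
(!calm) alone gives calm = false.
(gold) alone gives gold = true.
This assignment satisfies each clause.

calm: false, damp: false, fog: true, wind: false, south: false, east: true, sun: false, gold: true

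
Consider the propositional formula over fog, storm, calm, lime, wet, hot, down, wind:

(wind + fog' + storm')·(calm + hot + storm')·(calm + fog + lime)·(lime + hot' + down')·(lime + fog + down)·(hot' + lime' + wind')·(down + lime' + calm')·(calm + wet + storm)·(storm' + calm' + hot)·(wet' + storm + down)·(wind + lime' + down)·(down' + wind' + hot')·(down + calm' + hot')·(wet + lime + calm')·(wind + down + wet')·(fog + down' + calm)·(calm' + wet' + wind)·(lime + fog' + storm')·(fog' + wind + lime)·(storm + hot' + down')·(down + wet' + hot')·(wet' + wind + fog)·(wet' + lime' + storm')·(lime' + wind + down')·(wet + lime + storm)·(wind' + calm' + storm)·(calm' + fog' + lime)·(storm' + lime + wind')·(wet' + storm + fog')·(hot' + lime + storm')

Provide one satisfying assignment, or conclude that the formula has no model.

Branch on wind: set wind = 1.
Branch on hot: set hot = 0.
Branch on calm: set calm = 1.
(storm') alone gives storm = 0.
But (storm) is also a unit clause — contradiction.
Backtrack on calm: now try calm = 0.
(storm') alone gives storm = 0.
(wet) alone gives wet = 1.
(down) alone gives down = 1.
(fog) alone gives fog = 1.
But (fog') is also a unit clause — contradiction.
Either choice for calm ends in contradiction.
Backtrack on hot: now try hot = 1.
(lime') alone gives lime = 0.
(down') alone gives down = 0.
(fog) alone gives fog = 1.
(calm') alone gives calm = 0.
(storm') alone gives storm = 0.
(wet) alone gives wet = 1.
But (wet') is also a unit clause — contradiction.
Either choice for hot ends in contradiction.
Backtrack on wind: now try wind = 0.
Branch on fog: set fog = 0.
(wet') alone gives wet = 0.
Branch on calm: set calm = 1.
(lime) alone gives lime = 1.
(down) alone gives down = 1.
But (down') is also a unit clause — contradiction.
Backtrack on calm: now try calm = 0.
(lime) alone gives lime = 1.
(storm) alone gives storm = 1.
(hot) alone gives hot = 1.
(down) alone gives down = 1.
But (down') is also a unit clause — contradiction.
Either choice for calm ends in contradiction.
Backtrack on fog: now try fog = 1.
(storm') alone gives storm = 0.
(lime) alone gives lime = 1.
(down) alone gives down = 1.
But (down') is also a unit clause — contradiction.
Either choice for fog ends in contradiction.
Either choice for wind ends in contradiction.

UNSATISFIABLE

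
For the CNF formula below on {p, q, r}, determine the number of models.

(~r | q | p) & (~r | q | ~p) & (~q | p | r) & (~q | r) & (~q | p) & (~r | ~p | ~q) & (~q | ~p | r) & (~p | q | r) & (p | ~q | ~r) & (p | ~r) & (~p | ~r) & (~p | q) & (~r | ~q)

There are 2^3 = 8 truth assignments over (p, q, r).
Check each against the 13 clauses (columns in the order p, q, r):
  F F F  ✓ satisfies all
  F F T  ✗ fails (~r | q | p)
  F T F  ✗ fails (~q | p | r)
  F T T  ✗ fails (~q | p)
  T F F  ✗ fails (~p | q | r)
  T F T  ✗ fails (~r | q | ~p)
  T T F  ✗ fails (~q | r)
  T T T  ✗ fails (~r | ~p | ~q)
1 of the 8 rows is a model.

1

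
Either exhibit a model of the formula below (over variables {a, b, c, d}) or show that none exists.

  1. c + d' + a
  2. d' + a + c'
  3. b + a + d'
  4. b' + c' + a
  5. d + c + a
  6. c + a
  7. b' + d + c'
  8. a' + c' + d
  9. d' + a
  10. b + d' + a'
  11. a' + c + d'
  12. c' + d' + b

Suppose c = 1.
Suppose d = 0.
Unit clause (b') forces b = 0.
Unit clause (a') forces a = 0.
Every clause now holds.

a ↦ 0; b ↦ 0; c ↦ 1; d ↦ 0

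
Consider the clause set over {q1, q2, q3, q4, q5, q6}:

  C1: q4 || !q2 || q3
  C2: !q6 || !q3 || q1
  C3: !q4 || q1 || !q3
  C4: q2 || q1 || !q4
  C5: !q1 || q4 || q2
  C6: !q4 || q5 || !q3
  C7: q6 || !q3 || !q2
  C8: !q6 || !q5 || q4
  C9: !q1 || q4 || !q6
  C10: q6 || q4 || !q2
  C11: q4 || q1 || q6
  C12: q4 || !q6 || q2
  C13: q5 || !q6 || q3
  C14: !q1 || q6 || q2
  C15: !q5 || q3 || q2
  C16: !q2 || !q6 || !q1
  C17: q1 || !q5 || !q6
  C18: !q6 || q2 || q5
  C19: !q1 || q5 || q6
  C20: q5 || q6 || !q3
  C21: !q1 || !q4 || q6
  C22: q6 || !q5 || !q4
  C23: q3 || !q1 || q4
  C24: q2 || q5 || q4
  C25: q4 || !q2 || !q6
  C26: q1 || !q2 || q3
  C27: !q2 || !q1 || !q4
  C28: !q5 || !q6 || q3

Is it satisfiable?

Satisfiable

Branch on q4: set q4 = true.
Branch on q1: set q1 = true.
Unit clause (q6) forces q6 = true.
Unit clause (!q2) forces q2 = false.
Unit clause (q5) forces q5 = true.
Unit clause (q3) forces q3 = true.
This assignment satisfies each clause.
A satisfying assignment: q1=true, q2=false, q3=true, q4=true, q5=true, q6=true.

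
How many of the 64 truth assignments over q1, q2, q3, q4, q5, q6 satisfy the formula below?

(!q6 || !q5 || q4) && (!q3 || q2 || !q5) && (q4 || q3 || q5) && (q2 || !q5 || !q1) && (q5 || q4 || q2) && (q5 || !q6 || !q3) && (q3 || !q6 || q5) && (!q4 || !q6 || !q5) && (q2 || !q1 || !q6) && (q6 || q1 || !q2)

There are 2^6 = 64 truth assignments over (q1, q2, q3, q4, q5, q6).
Split on q2. With q2 = true, the clauses containing q2 are satisfied and !q2 drops from the rest; 7 of the 2^5 = 32 assignments to the other variables satisfy what remains.
With q2 = false, by the same count on the reduced clause set, 6 assignments work.
(One model: q1=F, q2=F, q3=F, q4=F, q5=T, q6=F.)
Total: 7 + 6 = 13.

13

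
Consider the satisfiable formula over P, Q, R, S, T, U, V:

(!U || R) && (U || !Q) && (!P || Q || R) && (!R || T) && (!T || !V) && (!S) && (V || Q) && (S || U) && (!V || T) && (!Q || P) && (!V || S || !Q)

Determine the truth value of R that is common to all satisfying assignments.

True

Suppose R = false.
(!U) alone gives U = false.
(!Q) alone gives Q = false.
(!P) alone gives P = false.
(!S) alone gives S = false.
Now (S) is unsatisfied and unit — conflict.
So every satisfying assignment has R = True.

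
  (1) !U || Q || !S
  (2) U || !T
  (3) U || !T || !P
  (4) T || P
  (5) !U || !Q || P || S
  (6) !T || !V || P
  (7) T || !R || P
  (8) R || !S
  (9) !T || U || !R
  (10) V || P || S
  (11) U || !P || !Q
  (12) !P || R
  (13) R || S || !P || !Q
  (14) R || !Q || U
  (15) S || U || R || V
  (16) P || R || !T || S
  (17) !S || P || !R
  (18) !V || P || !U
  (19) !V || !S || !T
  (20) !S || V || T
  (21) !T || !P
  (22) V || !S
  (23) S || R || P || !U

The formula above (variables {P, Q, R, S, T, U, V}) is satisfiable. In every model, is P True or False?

True

Suppose P = false.
(T) alone gives T = true.
(U) alone gives U = true.
(!V) alone gives V = false.
(S) alone gives S = true.
But (!S) is also a unit clause — contradiction.
So every satisfying assignment has P = True.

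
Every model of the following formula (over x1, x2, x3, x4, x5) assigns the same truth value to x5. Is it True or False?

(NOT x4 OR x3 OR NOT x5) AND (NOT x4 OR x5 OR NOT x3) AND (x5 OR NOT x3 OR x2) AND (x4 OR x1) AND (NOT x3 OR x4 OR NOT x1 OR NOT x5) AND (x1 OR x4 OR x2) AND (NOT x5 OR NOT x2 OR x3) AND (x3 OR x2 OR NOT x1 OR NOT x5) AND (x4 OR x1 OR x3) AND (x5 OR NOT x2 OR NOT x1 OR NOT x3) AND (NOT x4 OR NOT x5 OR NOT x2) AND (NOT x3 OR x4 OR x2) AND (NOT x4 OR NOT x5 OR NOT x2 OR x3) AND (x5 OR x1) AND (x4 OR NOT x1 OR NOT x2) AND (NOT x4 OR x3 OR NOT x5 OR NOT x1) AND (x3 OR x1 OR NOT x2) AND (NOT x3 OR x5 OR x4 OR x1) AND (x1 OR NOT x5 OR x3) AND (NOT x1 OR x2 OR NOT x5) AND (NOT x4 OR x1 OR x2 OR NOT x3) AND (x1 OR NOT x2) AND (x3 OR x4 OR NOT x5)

Suppose x5 = true.
Try x4 = false.
The clause (x1) is unit, so x1 = true.
The clause (NOT x3) is unit, so x3 = false.
That conflicts with the unit clause (x3).
That branch fails; take x4 = true instead.
The clause (x3) is unit, so x3 = true.
The clause (NOT x2) is unit, so x2 = false.
The clause (NOT x1) is unit, so x1 = false.
That conflicts with the unit clause (x1).
Both values of x4 lead to a conflict.
So every satisfying assignment has x5 = False.

False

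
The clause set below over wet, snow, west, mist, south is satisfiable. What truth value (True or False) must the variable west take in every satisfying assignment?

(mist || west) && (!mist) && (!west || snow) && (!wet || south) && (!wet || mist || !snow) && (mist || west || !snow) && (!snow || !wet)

True

Suppose west = false.
(mist) alone gives mist = true.
But (!mist) is also a unit clause — contradiction.
So every satisfying assignment has west = True.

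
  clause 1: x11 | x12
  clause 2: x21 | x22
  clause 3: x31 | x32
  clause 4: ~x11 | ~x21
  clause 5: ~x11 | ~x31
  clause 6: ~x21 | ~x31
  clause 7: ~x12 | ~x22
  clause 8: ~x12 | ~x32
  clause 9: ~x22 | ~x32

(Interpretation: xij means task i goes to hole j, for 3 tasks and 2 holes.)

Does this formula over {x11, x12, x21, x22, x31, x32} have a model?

Suppose x11 = 1.
(~x21) alone gives x21 = 0.
(x22) alone gives x22 = 1.
(~x31) alone gives x31 = 0.
(x32) alone gives x32 = 1.
Now (~x32) is unsatisfied and unit — conflict.
That branch fails; take x11 = 0 instead.
(x12) alone gives x12 = 1.
(~x22) alone gives x22 = 0.
(x21) alone gives x21 = 1.
(~x31) alone gives x31 = 0.
(x32) alone gives x32 = 1.
Now (~x32) is unsatisfied and unit — conflict.
Both values of x11 lead to a conflict.
No assignment satisfies every clause.

No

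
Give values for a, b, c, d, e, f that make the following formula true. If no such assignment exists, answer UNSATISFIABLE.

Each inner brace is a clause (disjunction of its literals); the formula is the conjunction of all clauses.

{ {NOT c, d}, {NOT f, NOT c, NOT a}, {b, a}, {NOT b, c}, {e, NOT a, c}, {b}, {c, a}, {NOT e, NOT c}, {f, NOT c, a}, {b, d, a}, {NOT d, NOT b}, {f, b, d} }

UNSATISFIABLE

The clause (b) is unit, so b = true.
The clause (c) is unit, so c = true.
The clause (d) is unit, so d = true.
That conflicts with the unit clause (NOT d).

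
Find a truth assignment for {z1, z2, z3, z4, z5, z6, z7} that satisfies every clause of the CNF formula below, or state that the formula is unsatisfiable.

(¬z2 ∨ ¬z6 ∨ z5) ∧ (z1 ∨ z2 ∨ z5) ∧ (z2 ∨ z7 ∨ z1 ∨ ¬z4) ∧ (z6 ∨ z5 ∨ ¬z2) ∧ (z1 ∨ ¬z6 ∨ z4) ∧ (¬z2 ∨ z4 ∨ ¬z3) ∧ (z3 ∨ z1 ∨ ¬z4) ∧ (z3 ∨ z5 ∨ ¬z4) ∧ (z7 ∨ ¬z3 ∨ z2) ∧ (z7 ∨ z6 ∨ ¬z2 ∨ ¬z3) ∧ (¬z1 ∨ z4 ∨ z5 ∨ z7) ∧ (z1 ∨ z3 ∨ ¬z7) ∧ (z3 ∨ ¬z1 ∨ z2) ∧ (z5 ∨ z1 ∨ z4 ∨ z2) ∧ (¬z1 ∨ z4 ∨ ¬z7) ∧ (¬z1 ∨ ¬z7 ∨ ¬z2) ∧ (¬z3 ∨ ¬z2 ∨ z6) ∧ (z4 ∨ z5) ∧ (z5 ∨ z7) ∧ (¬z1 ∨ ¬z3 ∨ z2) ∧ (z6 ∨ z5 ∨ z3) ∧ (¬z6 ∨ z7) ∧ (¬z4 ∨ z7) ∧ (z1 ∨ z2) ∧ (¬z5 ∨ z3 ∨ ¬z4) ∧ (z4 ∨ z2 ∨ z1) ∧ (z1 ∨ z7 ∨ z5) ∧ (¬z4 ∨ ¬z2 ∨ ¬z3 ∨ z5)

z1: False,  z2: True,  z3: True,  z4: True,  z5: True,  z6: True,  z7: True

Suppose z4 = True.
The clause (z7) is unit, so z7 = True.
Suppose z3 = True.
Suppose z1 = False.
The clause (z2) is unit, so z2 = True.
The clause (z6) is unit, so z6 = True.
The clause (z5) is unit, so z5 = True.
All clauses are satisfied.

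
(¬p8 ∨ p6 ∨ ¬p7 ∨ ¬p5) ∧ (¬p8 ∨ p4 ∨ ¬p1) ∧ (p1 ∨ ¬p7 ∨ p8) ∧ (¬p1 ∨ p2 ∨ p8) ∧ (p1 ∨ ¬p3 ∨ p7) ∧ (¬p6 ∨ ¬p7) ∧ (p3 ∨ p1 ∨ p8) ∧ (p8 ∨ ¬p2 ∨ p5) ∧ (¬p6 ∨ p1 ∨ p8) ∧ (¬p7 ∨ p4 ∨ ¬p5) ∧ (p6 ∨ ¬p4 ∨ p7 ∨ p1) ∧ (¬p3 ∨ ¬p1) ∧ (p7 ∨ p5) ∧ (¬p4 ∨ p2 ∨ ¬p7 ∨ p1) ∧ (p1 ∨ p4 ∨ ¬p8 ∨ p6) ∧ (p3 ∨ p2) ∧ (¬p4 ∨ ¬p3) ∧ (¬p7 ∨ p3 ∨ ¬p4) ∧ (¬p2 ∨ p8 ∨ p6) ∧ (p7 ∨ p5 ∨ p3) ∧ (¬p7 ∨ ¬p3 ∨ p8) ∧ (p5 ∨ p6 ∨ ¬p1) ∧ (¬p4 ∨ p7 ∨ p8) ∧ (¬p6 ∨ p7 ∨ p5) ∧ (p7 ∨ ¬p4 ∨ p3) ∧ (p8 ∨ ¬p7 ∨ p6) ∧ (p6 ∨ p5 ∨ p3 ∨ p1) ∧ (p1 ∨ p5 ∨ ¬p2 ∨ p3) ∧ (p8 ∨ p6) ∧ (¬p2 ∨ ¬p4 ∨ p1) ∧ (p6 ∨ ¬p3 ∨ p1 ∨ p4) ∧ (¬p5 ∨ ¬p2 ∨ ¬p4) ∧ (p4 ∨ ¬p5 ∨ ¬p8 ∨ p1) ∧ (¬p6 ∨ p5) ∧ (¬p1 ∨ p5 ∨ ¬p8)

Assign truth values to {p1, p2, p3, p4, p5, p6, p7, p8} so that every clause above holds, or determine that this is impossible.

Case p6 = True:
From the singleton clause (¬p7), p7 = False.
From the singleton clause (p5), p5 = True.
Case p1 = True:
From the singleton clause (¬p3), p3 = False.
From the singleton clause (p2), p2 = True.
From the singleton clause (¬p4), p4 = False.
From the singleton clause (¬p8), p8 = False.
All clauses are satisfied.

p1: True, p2: True, p3: False, p4: False, p5: True, p6: True, p7: False, p8: False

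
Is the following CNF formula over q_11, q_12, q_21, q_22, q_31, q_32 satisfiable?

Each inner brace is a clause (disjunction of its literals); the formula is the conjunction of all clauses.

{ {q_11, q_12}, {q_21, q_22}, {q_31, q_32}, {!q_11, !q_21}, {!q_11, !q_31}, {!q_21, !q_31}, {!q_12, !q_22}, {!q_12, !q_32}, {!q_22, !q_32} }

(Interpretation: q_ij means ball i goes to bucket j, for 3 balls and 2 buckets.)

No, unsatisfiable

Branch on q_11: set q_11 = true.
(!q_21) alone gives q_21 = false.
(q_22) alone gives q_22 = true.
(!q_31) alone gives q_31 = false.
(q_32) alone gives q_32 = true.
That conflicts with the unit clause (!q_32).
Undo q_11 and try q_11 = false.
(q_12) alone gives q_12 = true.
(!q_22) alone gives q_22 = false.
(q_21) alone gives q_21 = true.
(!q_31) alone gives q_31 = false.
(q_32) alone gives q_32 = true.
That conflicts with the unit clause (!q_32).
Both values of q_11 lead to a conflict.
No assignment satisfies every clause.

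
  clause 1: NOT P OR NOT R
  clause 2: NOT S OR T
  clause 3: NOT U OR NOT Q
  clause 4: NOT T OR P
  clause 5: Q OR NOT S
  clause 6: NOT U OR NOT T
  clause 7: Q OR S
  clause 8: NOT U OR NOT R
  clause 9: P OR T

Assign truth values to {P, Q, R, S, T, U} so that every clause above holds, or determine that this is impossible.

Suppose P = true.
Unit clause (NOT R) forces R = false.
Suppose S = true.
Unit clause (T) forces T = true.
Unit clause (Q) forces Q = true.
Unit clause (NOT U) forces U = false.
Every clause now holds.

P: true,  Q: true,  R: false,  S: true,  T: true,  U: false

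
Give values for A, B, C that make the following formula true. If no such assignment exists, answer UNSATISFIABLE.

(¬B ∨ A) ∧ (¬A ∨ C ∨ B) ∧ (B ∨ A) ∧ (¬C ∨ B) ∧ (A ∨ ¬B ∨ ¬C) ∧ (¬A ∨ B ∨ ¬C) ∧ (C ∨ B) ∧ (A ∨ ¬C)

A: True, B: True, C: True

Branch on B: set B = True.
(A) alone gives A = True.
Every clause is now satisfied; C is unconstrained.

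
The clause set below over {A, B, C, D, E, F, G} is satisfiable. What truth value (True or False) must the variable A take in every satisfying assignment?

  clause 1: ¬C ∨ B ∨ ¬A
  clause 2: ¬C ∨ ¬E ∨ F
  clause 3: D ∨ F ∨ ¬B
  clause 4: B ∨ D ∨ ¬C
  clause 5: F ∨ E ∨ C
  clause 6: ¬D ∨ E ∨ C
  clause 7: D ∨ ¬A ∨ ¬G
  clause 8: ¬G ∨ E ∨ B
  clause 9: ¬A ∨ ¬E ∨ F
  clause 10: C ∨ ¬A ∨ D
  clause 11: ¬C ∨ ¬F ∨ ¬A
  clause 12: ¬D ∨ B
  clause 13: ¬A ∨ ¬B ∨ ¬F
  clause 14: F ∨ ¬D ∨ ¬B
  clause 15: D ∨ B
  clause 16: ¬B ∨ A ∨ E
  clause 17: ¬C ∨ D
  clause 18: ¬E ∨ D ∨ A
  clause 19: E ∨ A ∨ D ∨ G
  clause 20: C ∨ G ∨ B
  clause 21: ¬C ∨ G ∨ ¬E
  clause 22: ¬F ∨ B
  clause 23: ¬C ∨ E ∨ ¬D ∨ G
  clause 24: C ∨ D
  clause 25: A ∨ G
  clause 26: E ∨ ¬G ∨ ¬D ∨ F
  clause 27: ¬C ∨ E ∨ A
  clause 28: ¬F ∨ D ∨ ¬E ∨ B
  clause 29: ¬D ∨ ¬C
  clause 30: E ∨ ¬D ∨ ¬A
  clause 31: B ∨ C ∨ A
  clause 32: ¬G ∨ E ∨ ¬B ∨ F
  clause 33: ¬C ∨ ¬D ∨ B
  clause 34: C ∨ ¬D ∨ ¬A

False

Suppose A = True.
Try C = False.
(D) alone gives D = True.
That conflicts with the unit clause (¬D).
Undo C and try C = True.
(B) alone gives B = True.
(¬F) alone gives F = False.
(¬E) alone gives E = False.
(D) alone gives D = True.
That conflicts with the unit clause (¬D).
Both values of C lead to a conflict.
So every satisfying assignment has A = False.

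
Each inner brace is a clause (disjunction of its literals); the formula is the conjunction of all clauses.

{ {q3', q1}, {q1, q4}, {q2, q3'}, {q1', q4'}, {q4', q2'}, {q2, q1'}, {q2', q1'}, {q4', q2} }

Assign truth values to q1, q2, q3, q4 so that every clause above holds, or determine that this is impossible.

Suppose q3 = 0.
Suppose q1 = 1.
The clause (q4') is unit, so q4 = 0.
The clause (q2) is unit, so q2 = 1.
But (q2') is also a unit clause — contradiction.
Backtrack on q1: now try q1 = 0.
The clause (q4) is unit, so q4 = 1.
The clause (q2') is unit, so q2 = 0.
But (q2) is also a unit clause — contradiction.
Both values of q1 lead to a conflict.
Backtrack on q3: now try q3 = 1.
The clause (q1) is unit, so q1 = 1.
The clause (q2) is unit, so q2 = 1.
But (q2') is also a unit clause — contradiction.
Both values of q3 lead to a conflict.

UNSATISFIABLE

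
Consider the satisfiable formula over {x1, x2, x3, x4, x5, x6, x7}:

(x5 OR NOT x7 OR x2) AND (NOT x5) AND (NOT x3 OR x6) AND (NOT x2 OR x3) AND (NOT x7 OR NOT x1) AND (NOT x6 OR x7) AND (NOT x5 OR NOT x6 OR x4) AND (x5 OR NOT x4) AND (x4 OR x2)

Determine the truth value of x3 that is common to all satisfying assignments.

True

Suppose x3 = false.
(NOT x5) alone gives x5 = false.
(NOT x2) alone gives x2 = false.
(NOT x7) alone gives x7 = false.
(NOT x6) alone gives x6 = false.
(NOT x4) alone gives x4 = false.
That conflicts with the unit clause (x4).
So every satisfying assignment has x3 = True.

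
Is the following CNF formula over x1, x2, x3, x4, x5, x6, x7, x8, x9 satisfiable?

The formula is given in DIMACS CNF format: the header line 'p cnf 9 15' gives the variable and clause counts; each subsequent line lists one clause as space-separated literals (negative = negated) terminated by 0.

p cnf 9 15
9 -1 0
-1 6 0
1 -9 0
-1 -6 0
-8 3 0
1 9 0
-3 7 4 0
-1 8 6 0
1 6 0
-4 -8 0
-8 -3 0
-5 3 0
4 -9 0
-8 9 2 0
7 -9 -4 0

Unsatisfiable

Case x9 = True:
The clause (x1) is unit, so x1 = True.
The clause (x6) is unit, so x6 = True.
But (¬x6) is also a unit clause — contradiction.
Backtrack on x9: now try x9 = False.
The clause (¬x1) is unit, so x1 = False.
But (x1) is also a unit clause — contradiction.
Either choice for x9 ends in contradiction.
No assignment satisfies every clause.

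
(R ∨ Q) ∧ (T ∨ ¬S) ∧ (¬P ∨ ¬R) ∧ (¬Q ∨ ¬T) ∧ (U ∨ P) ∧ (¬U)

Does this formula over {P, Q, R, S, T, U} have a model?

Yes

(¬U) alone gives U = False.
(P) alone gives P = True.
(¬R) alone gives R = False.
(Q) alone gives Q = True.
(¬T) alone gives T = False.
(¬S) alone gives S = False.
Every clause now holds.
A satisfying assignment: P: True,  Q: True,  R: False,  S: False,  T: False,  U: False.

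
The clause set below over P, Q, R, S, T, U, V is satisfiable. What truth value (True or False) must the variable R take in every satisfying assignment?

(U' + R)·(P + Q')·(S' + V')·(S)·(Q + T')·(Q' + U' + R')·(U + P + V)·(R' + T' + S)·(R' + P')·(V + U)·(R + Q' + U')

True

Suppose R = 0.
From the singleton clause (U'), U = 0.
From the singleton clause (S), S = 1.
From the singleton clause (V'), V = 0.
But (V) is also a unit clause — contradiction.
So every satisfying assignment has R = True.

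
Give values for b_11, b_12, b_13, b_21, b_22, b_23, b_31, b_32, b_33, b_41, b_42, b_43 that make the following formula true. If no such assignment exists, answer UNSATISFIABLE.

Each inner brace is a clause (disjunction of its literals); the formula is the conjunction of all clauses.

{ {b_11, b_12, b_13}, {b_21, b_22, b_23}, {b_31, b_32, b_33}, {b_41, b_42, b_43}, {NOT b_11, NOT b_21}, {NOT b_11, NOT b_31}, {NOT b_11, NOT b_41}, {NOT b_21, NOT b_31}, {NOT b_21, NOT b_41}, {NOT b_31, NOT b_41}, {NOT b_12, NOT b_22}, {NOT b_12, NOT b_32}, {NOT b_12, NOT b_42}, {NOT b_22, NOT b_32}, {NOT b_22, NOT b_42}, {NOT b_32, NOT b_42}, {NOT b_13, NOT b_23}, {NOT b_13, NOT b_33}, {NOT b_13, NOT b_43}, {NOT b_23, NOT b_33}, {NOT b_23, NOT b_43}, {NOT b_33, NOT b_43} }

Branch on b_11: set b_11 = false.
Branch on b_12: set b_12 = true.
Unit clause (NOT b_22) forces b_22 = false.
Unit clause (NOT b_32) forces b_32 = false.
Unit clause (NOT b_42) forces b_42 = false.
Branch on b_21: set b_21 = true.
Unit clause (NOT b_31) forces b_31 = false.
Unit clause (b_33) forces b_33 = true.
Unit clause (NOT b_41) forces b_41 = false.
Unit clause (b_43) forces b_43 = true.
That conflicts with the unit clause (NOT b_43).
Undo b_21 and try b_21 = false.
Unit clause (b_23) forces b_23 = true.
Unit clause (NOT b_13) forces b_13 = false.
Unit clause (NOT b_33) forces b_33 = false.
Unit clause (b_31) forces b_31 = true.
Unit clause (NOT b_41) forces b_41 = false.
Unit clause (b_43) forces b_43 = true.
That conflicts with the unit clause (NOT b_43).
Neither b_21 = true nor b_21 = false works.
Undo b_12 and try b_12 = false.
Unit clause (b_13) forces b_13 = true.
Unit clause (NOT b_23) forces b_23 = false.
Unit clause (NOT b_33) forces b_33 = false.
Unit clause (NOT b_43) forces b_43 = false.
Branch on b_21: set b_21 = true.
Unit clause (NOT b_31) forces b_31 = false.
Unit clause (b_32) forces b_32 = true.
Unit clause (NOT b_41) forces b_41 = false.
Unit clause (b_42) forces b_42 = true.
That conflicts with the unit clause (NOT b_42).
Undo b_21 and try b_21 = false.
Unit clause (b_22) forces b_22 = true.
Unit clause (NOT b_32) forces b_32 = false.
Unit clause (b_31) forces b_31 = true.
Unit clause (NOT b_41) forces b_41 = false.
Unit clause (b_42) forces b_42 = true.
That conflicts with the unit clause (NOT b_42).
Neither b_21 = true nor b_21 = false works.
Neither b_12 = true nor b_12 = false works.
Undo b_11 and try b_11 = true.
Unit clause (NOT b_21) forces b_21 = false.
Unit clause (NOT b_31) forces b_31 = false.
Unit clause (NOT b_41) forces b_41 = false.
Branch on b_22: set b_22 = true.
Unit clause (NOT b_12) forces b_12 = false.
Unit clause (NOT b_32) forces b_32 = false.
Unit clause (b_33) forces b_33 = true.
Unit clause (NOT b_42) forces b_42 = false.
Unit clause (b_43) forces b_43 = true.
That conflicts with the unit clause (NOT b_43).
Undo b_22 and try b_22 = false.
Unit clause (b_23) forces b_23 = true.
Unit clause (NOT b_13) forces b_13 = false.
Unit clause (NOT b_33) forces b_33 = false.
Unit clause (b_32) forces b_32 = true.
Unit clause (NOT b_12) forces b_12 = false.
Unit clause (NOT b_42) forces b_42 = false.
Unit clause (b_43) forces b_43 = true.
That conflicts with the unit clause (NOT b_43).
Neither b_22 = true nor b_22 = false works.
Neither b_11 = true nor b_11 = false works.

UNSATISFIABLE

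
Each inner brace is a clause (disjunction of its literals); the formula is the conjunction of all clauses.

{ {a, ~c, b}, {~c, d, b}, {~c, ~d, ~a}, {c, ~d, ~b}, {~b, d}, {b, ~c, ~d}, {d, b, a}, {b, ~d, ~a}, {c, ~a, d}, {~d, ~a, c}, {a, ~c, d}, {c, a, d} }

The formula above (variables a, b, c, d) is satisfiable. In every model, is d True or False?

True

Suppose d = 0.
The clause (~b) is unit, so b = 0.
The clause (~c) is unit, so c = 0.
The clause (a) is unit, so a = 1.
That conflicts with the unit clause (~a).
So every satisfying assignment has d = True.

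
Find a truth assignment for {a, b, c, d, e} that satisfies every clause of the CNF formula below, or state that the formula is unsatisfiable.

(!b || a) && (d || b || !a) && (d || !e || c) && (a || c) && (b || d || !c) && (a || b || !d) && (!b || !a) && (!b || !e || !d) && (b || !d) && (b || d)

Branch on b: set b = false.
(!d) alone gives d = false.
That conflicts with the unit clause (d).
So b must be the other value — set b = true.
(a) alone gives a = true.
That conflicts with the unit clause (!a).
Either choice for b ends in contradiction.

UNSATISFIABLE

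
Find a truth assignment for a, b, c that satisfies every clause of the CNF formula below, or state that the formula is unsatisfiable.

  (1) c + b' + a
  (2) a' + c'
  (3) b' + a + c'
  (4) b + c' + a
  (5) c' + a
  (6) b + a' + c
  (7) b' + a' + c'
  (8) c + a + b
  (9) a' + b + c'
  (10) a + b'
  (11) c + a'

UNSATISFIABLE

Suppose a = 0.
From the singleton clause (c'), c = 0.
From the singleton clause (b'), b = 0.
But (b) is also a unit clause — contradiction.
Undo a and try a = 1.
From the singleton clause (c'), c = 0.
But (c) is also a unit clause — contradiction.
Both values of a lead to a conflict.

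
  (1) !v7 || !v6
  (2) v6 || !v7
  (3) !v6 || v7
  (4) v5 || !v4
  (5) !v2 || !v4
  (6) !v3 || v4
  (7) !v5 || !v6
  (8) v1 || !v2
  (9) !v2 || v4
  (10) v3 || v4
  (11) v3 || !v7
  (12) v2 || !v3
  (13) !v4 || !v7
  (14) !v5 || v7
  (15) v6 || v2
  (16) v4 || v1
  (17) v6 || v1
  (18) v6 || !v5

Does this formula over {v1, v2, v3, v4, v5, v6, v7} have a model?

Branch on v7: set v7 = false.
Unit clause (!v6) forces v6 = false.
Unit clause (!v5) forces v5 = false.
Unit clause (!v4) forces v4 = false.
Unit clause (!v3) forces v3 = false.
That conflicts with the unit clause (v3).
Undo v7 and try v7 = true.
Unit clause (!v6) forces v6 = false.
That conflicts with the unit clause (v6).
Both values of v7 lead to a conflict.
No assignment satisfies every clause.

No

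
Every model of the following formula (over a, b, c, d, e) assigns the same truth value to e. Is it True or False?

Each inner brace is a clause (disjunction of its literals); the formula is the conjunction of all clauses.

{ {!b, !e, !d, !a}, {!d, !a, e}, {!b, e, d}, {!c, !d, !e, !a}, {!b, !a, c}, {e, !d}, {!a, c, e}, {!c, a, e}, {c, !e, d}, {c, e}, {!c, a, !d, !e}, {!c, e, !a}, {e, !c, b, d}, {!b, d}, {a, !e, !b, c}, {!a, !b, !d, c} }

Suppose e = false.
The clause (!d) is unit, so d = false.
The clause (!b) is unit, so b = false.
The clause (c) is unit, so c = true.
But (!c) is also a unit clause — contradiction.
So every satisfying assignment has e = True.

True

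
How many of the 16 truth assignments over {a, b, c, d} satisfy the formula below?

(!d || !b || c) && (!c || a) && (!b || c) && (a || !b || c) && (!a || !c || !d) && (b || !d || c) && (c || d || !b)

There are 2^4 = 16 truth assignments over (a, b, c, d).
Check each against the 7 clauses (columns in the order a, b, c, d):
  F F F F  ✓ satisfies all
  F F F T  ✗ fails (b || !d || c)
  F F T F  ✗ fails (!c || a)
  F F T T  ✗ fails (!c || a)
  F T F F  ✗ fails (!b || c)
  F T F T  ✗ fails (!d || !b || c)
  F T T F  ✗ fails (!c || a)
  F T T T  ✗ fails (!c || a)
  T F F F  ✓ satisfies all
  T F F T  ✗ fails (b || !d || c)
  T F T F  ✓ satisfies all
  T F T T  ✗ fails (!a || !c || !d)
  T T F F  ✗ fails (!b || c)
  T T F T  ✗ fails (!d || !b || c)
  T T T F  ✓ satisfies all
  T T T T  ✗ fails (!a || !c || !d)
4 of the 16 rows are models.

4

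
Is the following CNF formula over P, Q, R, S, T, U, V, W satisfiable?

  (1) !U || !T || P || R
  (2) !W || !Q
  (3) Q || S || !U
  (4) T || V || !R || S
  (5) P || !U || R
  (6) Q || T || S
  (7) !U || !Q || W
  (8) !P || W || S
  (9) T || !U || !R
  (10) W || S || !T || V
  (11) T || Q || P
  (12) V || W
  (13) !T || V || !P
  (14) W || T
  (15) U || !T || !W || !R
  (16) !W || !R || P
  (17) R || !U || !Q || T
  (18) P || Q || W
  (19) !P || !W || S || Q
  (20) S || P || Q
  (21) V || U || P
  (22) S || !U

Branch on W: set W = false.
(V) alone gives V = true.
(T) alone gives T = true.
Branch on U: set U = false.
Branch on P: set P = true.
(S) alone gives S = true.
Every clause is now satisfied; Q, R are unconstrained.
A satisfying assignment: P ↦ true,  Q ↦ true,  R ↦ false,  S ↦ true,  T ↦ true,  U ↦ false,  V ↦ true,  W ↦ false.

Yes, satisfiable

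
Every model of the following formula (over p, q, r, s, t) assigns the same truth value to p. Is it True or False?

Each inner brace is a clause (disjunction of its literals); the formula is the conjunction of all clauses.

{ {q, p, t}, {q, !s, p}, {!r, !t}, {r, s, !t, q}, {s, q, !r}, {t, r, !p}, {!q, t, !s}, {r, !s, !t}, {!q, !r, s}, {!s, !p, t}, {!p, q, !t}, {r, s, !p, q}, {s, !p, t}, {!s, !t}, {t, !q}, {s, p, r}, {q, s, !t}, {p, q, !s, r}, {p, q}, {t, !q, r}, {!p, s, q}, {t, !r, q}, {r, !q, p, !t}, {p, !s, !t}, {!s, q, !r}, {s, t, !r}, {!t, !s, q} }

Suppose p = false.
The clause (q) is unit, so q = true.
The clause (t) is unit, so t = true.
The clause (!r) is unit, so r = false.
That conflicts with the unit clause (r).
So every satisfying assignment has p = True.

True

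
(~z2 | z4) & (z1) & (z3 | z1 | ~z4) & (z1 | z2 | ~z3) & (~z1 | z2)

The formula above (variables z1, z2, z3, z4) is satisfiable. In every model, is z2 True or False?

True

Suppose z2 = 0.
The clause (z1) is unit, so z1 = 1.
That conflicts with the unit clause (~z1).
So every satisfying assignment has z2 = True.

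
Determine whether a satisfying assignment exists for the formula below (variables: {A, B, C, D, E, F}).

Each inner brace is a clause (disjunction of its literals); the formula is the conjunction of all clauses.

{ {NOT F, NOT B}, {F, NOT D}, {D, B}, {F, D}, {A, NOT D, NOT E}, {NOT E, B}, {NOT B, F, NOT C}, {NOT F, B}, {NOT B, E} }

No, unsatisfiable

Suppose F = false.
(NOT D) alone gives D = false.
Now (D) is unsatisfied and unit — conflict.
So F must be the other value — set F = true.
(NOT B) alone gives B = false.
Now (B) is unsatisfied and unit — conflict.
Neither F = true nor F = false works.
No assignment satisfies every clause.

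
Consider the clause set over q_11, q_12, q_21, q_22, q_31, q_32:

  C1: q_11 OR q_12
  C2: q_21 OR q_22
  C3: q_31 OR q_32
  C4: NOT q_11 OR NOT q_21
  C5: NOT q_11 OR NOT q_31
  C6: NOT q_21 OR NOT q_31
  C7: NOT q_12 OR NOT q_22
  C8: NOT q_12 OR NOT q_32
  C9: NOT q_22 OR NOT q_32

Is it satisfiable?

Unsatisfiable

Suppose q_11 = true.
From the singleton clause (NOT q_21), q_21 = false.
From the singleton clause (q_22), q_22 = true.
From the singleton clause (NOT q_31), q_31 = false.
From the singleton clause (q_32), q_32 = true.
That conflicts with the unit clause (NOT q_32).
Undo q_11 and try q_11 = false.
From the singleton clause (q_12), q_12 = true.
From the singleton clause (NOT q_22), q_22 = false.
From the singleton clause (q_21), q_21 = true.
From the singleton clause (NOT q_31), q_31 = false.
From the singleton clause (q_32), q_32 = true.
That conflicts with the unit clause (NOT q_32).
Neither q_11 = true nor q_11 = false works.
No assignment satisfies every clause.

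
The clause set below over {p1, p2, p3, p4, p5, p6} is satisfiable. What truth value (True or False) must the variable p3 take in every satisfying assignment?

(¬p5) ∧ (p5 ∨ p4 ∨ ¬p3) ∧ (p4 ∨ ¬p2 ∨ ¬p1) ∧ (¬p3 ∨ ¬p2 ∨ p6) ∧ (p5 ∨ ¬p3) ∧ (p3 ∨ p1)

Suppose p3 = True.
Unit clause (¬p5) forces p5 = False.
That conflicts with the unit clause (p5).
So every satisfying assignment has p3 = False.

False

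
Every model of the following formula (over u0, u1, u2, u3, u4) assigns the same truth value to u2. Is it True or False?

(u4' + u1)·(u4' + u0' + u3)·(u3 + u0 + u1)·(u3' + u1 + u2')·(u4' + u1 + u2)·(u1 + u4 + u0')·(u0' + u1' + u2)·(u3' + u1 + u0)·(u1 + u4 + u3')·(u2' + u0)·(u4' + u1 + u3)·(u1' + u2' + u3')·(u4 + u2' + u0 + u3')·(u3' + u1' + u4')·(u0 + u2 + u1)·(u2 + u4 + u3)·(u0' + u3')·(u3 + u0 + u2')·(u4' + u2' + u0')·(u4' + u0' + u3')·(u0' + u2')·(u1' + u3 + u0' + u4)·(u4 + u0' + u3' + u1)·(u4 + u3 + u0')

False

Suppose u2 = 1.
(u0) alone gives u0 = 1.
Now (u0') is unsatisfied and unit — conflict.
So every satisfying assignment has u2 = False.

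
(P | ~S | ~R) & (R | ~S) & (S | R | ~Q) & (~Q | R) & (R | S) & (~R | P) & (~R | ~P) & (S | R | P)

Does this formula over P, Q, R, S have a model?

Try R = 1.
(P) alone gives P = 1.
But (~P) is also a unit clause — contradiction.
Backtrack on R: now try R = 0.
(~S) alone gives S = 0.
But (S) is also a unit clause — contradiction.
Both values of R lead to a conflict.
No assignment satisfies every clause.

No, unsatisfiable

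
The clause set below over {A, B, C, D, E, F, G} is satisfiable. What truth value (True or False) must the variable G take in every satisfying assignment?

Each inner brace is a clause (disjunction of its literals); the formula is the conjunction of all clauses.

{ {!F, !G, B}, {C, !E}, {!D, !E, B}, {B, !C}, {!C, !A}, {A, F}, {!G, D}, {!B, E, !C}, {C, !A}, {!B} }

Suppose G = true.
Unit clause (D) forces D = true.
Unit clause (!B) forces B = false.
Unit clause (!F) forces F = false.
Unit clause (!E) forces E = false.
Unit clause (!C) forces C = false.
Unit clause (A) forces A = true.
That conflicts with the unit clause (!A).
So every satisfying assignment has G = False.

False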